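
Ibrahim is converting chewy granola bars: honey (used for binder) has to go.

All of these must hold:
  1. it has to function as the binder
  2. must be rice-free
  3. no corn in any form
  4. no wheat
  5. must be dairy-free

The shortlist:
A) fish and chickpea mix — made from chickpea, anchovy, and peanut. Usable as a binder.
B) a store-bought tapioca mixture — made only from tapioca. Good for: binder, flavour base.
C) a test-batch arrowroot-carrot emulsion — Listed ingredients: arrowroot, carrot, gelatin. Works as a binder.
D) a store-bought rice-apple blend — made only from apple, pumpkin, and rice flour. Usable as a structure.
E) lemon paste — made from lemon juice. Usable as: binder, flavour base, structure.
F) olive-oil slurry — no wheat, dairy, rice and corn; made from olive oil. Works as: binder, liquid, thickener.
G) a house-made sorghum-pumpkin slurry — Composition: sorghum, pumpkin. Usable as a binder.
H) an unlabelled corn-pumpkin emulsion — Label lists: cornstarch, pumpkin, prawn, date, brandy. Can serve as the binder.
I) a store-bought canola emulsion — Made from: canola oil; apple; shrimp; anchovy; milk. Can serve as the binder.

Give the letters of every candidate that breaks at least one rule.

A: nothing on the exclusion list — OK
B: only tapioca; none excluded — valid
C: no dairy, no corn — valid
D: not usable as a binder; has rice flour, so not rice-free — no
E: every rule checks out — keep
F: no wheat, no dairy — OK
G: only sorghum and pumpkin; none excluded — valid
H: has cornstarch, so not corn-free — out
I: has milk, so not dairy-free — no

D, H, I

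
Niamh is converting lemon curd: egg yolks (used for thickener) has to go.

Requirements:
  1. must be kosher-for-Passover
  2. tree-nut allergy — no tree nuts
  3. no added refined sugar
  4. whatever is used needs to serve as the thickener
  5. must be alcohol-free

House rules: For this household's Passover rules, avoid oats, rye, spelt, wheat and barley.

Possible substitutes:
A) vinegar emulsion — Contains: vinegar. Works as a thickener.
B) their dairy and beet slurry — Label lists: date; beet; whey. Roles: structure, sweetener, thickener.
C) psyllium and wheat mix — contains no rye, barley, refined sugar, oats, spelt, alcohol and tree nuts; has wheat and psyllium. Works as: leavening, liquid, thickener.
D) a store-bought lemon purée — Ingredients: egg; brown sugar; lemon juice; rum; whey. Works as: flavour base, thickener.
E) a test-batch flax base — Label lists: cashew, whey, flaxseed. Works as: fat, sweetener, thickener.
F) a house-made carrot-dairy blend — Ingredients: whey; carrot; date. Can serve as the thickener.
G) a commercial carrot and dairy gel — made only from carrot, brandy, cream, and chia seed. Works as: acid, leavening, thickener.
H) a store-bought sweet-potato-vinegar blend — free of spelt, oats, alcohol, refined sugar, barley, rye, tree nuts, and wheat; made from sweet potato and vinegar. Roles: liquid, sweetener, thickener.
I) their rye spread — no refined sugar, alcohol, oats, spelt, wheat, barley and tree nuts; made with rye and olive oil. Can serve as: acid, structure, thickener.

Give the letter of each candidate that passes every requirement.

A: no refined sugar, kosher-for-Passover — valid
B: only whey, date and beet; none excluded — keep
C: has wheat, so not kosher-for-Passover — out
D: has brown sugar, so not no-added-sugar; has rum, so not alcohol-free — reject
E: has cashew, so not tree-nut-free — out
F: kosher-for-Passover, no alcohol — OK
G: has brandy, so not alcohol-free — out
H: all constraints satisfied — valid
I: has rye, so not kosher-for-Passover — reject

A, B, F, H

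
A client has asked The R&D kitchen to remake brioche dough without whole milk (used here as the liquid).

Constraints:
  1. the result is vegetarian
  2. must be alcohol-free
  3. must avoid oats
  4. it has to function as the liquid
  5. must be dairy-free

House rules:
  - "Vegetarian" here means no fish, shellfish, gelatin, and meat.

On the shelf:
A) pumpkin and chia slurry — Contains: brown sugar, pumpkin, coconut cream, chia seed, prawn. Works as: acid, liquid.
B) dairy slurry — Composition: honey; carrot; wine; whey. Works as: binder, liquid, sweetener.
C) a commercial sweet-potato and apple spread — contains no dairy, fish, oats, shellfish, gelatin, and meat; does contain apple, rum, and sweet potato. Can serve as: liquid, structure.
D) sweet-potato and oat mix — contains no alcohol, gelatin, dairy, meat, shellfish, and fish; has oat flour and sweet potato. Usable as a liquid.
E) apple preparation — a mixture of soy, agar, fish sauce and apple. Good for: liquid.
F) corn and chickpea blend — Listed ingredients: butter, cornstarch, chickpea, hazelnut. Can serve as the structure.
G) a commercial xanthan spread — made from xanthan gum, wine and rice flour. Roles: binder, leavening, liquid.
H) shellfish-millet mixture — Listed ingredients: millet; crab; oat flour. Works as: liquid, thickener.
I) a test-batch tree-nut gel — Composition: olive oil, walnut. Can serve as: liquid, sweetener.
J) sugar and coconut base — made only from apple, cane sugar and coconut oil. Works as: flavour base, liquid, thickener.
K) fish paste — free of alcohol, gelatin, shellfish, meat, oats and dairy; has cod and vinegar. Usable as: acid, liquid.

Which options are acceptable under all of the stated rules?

I, J

A: has prawn, so not vegetarian — reject
B: has whey, so not dairy-free; has wine, so not alcohol-free — no
C: has rum, so not alcohol-free — no
D: has oat flour, so not oat-free — out
E: has fish sauce, so not vegetarian — reject
F: not usable as a liquid; has butter, so not dairy-free — reject
G: has wine, so not alcohol-free — no
H: has crab, so not vegetarian; has oat flour, so not oat-free — no
I: only walnut and olive oil; none excluded — valid
J: works as a liquid, no alcohol, no dairy — valid
K: has cod, so not vegetarian — out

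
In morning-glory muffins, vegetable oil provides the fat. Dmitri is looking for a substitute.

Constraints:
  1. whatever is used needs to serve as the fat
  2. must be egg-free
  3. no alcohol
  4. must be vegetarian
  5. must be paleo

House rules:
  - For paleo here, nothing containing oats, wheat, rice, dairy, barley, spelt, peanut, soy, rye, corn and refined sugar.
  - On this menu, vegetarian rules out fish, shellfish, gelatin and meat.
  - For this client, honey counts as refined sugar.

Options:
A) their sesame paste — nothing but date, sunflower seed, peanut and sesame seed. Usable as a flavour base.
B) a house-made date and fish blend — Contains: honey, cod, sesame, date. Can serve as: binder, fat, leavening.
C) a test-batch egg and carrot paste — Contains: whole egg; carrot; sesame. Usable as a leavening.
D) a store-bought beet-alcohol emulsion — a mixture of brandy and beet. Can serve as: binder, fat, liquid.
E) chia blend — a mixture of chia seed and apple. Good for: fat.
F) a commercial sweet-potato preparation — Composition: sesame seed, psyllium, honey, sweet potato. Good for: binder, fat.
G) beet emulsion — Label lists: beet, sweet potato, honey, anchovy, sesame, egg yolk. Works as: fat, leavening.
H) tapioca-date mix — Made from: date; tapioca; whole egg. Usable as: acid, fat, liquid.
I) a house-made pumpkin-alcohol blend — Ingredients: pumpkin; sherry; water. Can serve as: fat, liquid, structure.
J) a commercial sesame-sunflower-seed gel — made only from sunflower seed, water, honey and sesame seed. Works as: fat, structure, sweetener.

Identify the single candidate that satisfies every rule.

A: not usable as a fat; has peanut, so not paleo — out
B: has honey, so not paleo; has cod, so not vegetarian — reject
C: not usable as a fat; has whole egg, so not egg-free — out
D: has brandy, so not alcohol-free — out
E: every rule checks out — OK
F: has honey, so not paleo — out
G: has honey, so not paleo; has anchovy, so not vegetarian (and 1 more) — out
H: has whole egg, so not egg-free — out
I: has sherry, so not alcohol-free — no
J: has honey, so not paleo — out

E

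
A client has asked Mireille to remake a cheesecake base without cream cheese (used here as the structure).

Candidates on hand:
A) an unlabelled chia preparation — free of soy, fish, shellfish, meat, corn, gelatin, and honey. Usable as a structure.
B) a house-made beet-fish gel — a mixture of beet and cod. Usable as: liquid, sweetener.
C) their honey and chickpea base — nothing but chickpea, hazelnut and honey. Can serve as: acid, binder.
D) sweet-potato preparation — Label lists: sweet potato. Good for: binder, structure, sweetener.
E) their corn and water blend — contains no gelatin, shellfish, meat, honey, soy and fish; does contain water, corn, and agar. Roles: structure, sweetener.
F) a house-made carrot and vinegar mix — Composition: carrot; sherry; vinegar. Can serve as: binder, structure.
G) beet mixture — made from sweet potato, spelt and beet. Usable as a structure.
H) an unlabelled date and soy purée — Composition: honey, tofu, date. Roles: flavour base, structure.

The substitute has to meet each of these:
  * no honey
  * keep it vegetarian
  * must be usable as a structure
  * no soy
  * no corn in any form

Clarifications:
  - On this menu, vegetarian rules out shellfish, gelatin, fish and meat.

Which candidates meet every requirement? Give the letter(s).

A: works as a structure, no corn, no honey — OK
B: not usable as a structure; has cod, so not vegetarian — out
C: not usable as a structure; has honey, so not honey-free — out
D: every rule checks out — keep
E: has corn, so not corn-free — out
F: works as a structure, no soy, vegetarian — valid
G: every rule checks out — keep
H: has honey, so not honey-free; has tofu, so not soy-free — reject

A, D, F, G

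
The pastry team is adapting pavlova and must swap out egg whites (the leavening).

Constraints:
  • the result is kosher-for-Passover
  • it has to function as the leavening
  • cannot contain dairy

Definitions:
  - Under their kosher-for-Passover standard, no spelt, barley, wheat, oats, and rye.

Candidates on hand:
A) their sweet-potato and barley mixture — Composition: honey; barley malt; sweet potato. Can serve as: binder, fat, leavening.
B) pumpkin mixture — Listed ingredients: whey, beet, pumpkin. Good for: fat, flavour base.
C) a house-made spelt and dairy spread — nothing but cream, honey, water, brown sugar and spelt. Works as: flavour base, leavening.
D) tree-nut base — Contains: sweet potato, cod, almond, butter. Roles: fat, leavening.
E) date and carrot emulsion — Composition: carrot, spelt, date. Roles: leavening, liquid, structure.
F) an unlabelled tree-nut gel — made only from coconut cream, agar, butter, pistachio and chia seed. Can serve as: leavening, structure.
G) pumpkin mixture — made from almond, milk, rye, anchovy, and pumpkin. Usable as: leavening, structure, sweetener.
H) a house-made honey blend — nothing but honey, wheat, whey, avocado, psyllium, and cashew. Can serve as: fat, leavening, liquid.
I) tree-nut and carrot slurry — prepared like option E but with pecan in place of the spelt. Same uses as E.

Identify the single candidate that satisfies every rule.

A: has barley malt, so not kosher-for-Passover — reject
B: not usable as a leavening; has whey, so not dairy-free — no
C: has spelt, so not kosher-for-Passover; has cream, so not dairy-free — out
D: has butter, so not dairy-free — out
E: has spelt, so not kosher-for-Passover — reject
F: has butter, so not dairy-free — no
G: has rye, so not kosher-for-Passover; has milk, so not dairy-free — reject
H: has wheat, so not kosher-for-Passover; has whey, so not dairy-free — reject
I: only pecan, date and carrot; none excluded — valid

I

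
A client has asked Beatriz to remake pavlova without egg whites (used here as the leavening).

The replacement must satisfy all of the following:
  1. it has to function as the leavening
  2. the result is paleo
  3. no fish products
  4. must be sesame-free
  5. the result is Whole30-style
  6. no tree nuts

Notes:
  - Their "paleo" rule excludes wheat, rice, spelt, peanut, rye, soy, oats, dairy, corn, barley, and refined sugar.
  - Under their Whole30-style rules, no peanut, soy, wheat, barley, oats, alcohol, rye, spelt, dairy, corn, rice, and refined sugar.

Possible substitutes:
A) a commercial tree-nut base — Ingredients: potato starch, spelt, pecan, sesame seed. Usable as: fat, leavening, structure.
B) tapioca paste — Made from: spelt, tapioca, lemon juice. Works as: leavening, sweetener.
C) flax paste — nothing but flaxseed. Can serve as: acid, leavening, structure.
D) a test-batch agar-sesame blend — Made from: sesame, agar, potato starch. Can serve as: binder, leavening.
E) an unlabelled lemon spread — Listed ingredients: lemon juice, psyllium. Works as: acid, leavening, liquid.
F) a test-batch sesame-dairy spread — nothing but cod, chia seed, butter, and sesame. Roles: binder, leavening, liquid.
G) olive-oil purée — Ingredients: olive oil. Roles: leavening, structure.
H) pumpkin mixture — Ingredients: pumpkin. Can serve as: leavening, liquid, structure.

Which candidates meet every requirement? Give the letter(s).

C, E, G, H

A: has spelt, so not paleo; has spelt, so not Whole30-style (and 2 more) — out
B: has spelt, so not paleo; has spelt, so not Whole30-style — reject
C: Whole30-style, no fish — keep
D: has sesame, so not sesame-free — out
E: only lemon juice and psyllium; none excluded — OK
F: has butter, so not paleo; has butter, so not Whole30-style (and 2 more) — no
G: only olive oil; none excluded — OK
H: only pumpkin; none excluded — OK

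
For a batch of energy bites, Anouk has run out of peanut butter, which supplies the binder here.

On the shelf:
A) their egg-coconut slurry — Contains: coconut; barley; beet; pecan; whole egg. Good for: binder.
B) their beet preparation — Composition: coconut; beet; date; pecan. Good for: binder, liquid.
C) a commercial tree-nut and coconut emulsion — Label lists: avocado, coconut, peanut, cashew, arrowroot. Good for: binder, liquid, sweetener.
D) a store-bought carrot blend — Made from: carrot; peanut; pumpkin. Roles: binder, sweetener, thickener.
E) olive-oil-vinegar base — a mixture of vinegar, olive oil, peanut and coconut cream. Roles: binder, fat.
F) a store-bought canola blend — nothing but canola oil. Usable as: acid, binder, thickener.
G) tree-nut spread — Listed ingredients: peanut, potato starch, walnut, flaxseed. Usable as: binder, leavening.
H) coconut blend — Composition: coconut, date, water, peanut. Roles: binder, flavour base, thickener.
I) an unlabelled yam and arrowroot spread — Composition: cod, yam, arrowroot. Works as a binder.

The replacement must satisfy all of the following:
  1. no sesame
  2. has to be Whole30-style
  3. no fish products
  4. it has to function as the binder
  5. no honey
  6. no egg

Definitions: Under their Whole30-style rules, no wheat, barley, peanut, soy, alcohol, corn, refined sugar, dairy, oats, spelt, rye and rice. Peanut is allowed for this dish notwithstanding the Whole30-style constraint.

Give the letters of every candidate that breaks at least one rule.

A: has barley, so not Whole30-style; has whole egg, so not egg-free — reject
B: nothing on the exclusion list — OK
C: peanut is permitted under the Whole30-style carve-out; nothing else excluded — keep
D: peanut is permitted under the Whole30-style carve-out; nothing else excluded — OK
E: peanut is permitted under the Whole30-style carve-out; nothing else excluded — keep
F: works as a binder, no honey, no egg — valid
G: peanut is permitted under the Whole30-style carve-out; nothing else excluded — keep
H: peanut is permitted under the Whole30-style carve-out; nothing else excluded — OK
I: has cod, so not fish-free — reject

A, I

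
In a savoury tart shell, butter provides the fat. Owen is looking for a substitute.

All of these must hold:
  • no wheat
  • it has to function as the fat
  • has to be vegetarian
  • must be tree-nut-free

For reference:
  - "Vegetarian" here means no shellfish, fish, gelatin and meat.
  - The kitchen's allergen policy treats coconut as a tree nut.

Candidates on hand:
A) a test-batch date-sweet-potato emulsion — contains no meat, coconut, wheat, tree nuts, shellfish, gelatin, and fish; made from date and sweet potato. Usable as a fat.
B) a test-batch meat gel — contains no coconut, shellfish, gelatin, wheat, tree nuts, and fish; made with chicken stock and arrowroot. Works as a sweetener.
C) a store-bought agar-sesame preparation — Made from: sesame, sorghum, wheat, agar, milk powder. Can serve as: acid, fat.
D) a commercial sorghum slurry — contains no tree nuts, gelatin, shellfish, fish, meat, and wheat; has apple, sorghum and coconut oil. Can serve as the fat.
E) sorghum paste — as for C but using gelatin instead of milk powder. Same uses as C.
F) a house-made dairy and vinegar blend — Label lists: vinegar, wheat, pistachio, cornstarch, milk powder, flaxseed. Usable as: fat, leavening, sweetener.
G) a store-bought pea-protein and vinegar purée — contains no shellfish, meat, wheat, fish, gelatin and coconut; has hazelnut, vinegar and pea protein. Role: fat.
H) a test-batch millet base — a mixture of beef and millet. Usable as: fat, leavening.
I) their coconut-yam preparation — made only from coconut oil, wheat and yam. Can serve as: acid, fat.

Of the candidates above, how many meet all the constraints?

1

A: nothing on the exclusion list — keep
B: not usable as a fat; has chicken stock, so not vegetarian — out
C: has wheat, so not wheat-free — reject
D: has coconut oil, so not tree-nut-free — reject
E: has gelatin, so not vegetarian; has wheat, so not wheat-free — out
F: has wheat, so not wheat-free; has pistachio, so not tree-nut-free — no
G: has hazelnut, so not tree-nut-free — no
H: has beef, so not vegetarian — out
I: has wheat, so not wheat-free; has coconut oil, so not tree-nut-free — out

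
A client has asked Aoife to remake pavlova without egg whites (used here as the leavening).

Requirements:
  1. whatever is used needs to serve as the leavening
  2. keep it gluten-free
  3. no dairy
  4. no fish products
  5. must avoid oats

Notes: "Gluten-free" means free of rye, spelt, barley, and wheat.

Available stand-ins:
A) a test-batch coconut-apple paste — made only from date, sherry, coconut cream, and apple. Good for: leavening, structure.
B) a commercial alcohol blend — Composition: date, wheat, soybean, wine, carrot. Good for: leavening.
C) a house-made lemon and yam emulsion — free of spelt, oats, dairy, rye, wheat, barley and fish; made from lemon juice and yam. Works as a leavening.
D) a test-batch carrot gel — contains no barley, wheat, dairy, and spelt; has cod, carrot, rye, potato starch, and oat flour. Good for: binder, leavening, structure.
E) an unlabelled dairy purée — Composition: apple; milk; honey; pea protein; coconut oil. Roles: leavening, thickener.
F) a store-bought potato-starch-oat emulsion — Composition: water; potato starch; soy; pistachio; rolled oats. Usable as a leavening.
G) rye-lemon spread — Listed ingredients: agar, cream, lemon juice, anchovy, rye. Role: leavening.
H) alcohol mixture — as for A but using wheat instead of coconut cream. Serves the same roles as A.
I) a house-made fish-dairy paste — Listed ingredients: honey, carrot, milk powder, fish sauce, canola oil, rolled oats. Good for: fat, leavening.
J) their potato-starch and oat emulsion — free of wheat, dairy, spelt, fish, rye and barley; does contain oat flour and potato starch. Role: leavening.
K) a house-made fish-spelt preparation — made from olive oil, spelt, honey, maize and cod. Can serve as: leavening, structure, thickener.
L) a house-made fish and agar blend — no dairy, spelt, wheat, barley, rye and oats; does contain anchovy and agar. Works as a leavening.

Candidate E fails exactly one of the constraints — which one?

dairy-free

usable as a leavening: satisfied
gluten-free: satisfied
fish-free: satisfied
dairy-free: has milk — fails
oat-free: satisfied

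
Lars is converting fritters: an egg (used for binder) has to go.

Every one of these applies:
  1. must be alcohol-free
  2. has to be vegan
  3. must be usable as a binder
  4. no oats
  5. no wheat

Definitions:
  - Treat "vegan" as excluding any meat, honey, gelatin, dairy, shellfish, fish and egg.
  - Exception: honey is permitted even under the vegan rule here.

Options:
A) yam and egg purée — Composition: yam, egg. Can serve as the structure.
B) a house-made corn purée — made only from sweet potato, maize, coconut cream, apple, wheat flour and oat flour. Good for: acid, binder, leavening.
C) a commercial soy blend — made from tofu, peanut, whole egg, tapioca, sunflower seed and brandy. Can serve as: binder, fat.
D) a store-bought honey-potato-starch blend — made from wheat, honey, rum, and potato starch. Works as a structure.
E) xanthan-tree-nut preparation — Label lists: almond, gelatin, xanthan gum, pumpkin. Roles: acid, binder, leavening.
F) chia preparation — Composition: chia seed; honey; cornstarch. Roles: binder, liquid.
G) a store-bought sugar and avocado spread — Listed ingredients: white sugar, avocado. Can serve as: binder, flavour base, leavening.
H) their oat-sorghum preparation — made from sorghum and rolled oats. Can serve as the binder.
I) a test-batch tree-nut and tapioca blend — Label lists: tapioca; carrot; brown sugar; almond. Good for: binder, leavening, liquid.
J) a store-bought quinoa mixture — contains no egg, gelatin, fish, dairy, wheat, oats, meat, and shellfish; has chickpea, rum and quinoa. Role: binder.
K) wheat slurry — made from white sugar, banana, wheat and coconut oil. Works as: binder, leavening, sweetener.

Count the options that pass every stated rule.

A: not usable as a binder; has egg, so not vegan — out
B: has oat flour, so not oat-free; has wheat flour, so not wheat-free — no
C: has whole egg, so not vegan; has brandy, so not alcohol-free — reject
D: not usable as a binder; has rum, so not alcohol-free (and 1 more) — out
E: has gelatin, so not vegan — reject
F: honey is permitted under the vegan carve-out; nothing else excluded — OK
G: all constraints satisfied — keep
H: has rolled oats, so not oat-free — reject
I: works as a binder, no wheat, no alcohol — OK
J: has rum, so not alcohol-free — out
K: has wheat, so not wheat-free — out

3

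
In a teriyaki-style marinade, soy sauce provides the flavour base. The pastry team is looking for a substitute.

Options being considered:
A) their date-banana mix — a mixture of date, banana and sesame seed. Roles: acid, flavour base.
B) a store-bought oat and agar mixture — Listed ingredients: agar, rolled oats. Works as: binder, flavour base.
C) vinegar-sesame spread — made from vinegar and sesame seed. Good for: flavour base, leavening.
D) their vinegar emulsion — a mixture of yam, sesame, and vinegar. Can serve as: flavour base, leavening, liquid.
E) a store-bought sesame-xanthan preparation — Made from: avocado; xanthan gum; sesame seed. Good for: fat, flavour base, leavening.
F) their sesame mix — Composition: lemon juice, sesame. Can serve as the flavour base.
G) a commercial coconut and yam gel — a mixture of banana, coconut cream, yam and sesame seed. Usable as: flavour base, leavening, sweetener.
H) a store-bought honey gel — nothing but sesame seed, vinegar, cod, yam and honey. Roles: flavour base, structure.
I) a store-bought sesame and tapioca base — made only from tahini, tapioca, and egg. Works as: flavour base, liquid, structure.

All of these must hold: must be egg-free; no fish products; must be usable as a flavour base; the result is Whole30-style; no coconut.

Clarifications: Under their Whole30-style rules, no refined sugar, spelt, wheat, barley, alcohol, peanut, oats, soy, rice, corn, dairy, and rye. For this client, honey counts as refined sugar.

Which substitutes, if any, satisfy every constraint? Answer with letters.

A: no egg, no fish — valid
B: has rolled oats, so not Whole30-style — out
C: all constraints satisfied — OK
D: no coconut, Whole30-style — OK
E: only sesame seed, xanthan gum, and avocado; none excluded — OK
F: only sesame and lemon juice; none excluded — keep
G: has coconut cream, so not coconut-free — reject
H: has honey, so not Whole30-style; has cod, so not fish-free — reject
I: has egg, so not egg-free — out

A, C, D, E, F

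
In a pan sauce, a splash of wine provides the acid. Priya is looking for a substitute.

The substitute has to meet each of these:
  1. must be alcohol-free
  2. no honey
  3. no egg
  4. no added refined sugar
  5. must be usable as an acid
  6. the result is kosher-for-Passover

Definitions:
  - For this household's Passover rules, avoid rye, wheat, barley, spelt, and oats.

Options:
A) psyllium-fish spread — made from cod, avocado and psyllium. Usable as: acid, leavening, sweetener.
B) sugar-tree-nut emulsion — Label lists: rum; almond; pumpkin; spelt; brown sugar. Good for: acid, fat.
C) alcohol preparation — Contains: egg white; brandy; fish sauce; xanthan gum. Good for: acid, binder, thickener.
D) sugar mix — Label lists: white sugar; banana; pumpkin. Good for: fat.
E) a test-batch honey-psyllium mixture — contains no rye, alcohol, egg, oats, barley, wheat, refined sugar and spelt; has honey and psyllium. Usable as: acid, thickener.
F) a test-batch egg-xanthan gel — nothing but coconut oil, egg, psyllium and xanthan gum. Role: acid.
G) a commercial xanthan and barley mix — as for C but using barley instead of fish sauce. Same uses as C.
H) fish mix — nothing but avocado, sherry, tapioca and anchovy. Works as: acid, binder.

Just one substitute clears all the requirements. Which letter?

A

A: all constraints satisfied — valid
B: has spelt, so not kosher-for-Passover; has rum, so not alcohol-free (and 1 more) — reject
C: has brandy, so not alcohol-free; has egg white, so not egg-free — no
D: not usable as an acid; has white sugar, so not no-added-sugar — no
E: has honey, so not honey-free — no
F: has egg, so not egg-free — no
G: has barley, so not kosher-for-Passover; has brandy, so not alcohol-free (and 1 more) — reject
H: has sherry, so not alcohol-free — out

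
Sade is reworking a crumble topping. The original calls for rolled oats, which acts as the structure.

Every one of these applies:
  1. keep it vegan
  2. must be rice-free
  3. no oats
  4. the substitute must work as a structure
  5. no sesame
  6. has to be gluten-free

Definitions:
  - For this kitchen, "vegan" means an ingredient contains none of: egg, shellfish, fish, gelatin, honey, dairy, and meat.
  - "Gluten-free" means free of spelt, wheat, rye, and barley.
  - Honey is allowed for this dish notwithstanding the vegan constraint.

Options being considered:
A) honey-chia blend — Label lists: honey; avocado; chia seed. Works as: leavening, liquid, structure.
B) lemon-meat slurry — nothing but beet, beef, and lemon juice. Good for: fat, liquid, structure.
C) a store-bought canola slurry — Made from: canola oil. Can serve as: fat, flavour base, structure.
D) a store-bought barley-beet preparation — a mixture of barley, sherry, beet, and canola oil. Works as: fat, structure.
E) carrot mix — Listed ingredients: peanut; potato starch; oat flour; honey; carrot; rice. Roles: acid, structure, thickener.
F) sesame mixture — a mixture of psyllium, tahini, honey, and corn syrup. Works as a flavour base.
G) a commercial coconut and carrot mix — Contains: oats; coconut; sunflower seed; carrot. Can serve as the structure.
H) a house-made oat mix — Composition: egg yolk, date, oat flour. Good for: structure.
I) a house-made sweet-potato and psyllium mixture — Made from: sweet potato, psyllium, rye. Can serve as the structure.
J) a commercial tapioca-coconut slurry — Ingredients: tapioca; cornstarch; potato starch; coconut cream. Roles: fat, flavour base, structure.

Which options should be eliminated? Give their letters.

B, D, E, F, G, H, I

A: honey is permitted under the vegan carve-out; nothing else excluded — keep
B: has beef, so not vegan — reject
C: works as a structure, gluten-free, no sesame — keep
D: has barley, so not gluten-free — no
E: has rice, so not rice-free; has oat flour, so not oat-free — reject
F: not usable as a structure; has tahini, so not sesame-free — no
G: has oats, so not oat-free — no
H: has egg yolk, so not vegan; has oat flour, so not oat-free — out
I: has rye, so not gluten-free — no
J: vegan, no oats — valid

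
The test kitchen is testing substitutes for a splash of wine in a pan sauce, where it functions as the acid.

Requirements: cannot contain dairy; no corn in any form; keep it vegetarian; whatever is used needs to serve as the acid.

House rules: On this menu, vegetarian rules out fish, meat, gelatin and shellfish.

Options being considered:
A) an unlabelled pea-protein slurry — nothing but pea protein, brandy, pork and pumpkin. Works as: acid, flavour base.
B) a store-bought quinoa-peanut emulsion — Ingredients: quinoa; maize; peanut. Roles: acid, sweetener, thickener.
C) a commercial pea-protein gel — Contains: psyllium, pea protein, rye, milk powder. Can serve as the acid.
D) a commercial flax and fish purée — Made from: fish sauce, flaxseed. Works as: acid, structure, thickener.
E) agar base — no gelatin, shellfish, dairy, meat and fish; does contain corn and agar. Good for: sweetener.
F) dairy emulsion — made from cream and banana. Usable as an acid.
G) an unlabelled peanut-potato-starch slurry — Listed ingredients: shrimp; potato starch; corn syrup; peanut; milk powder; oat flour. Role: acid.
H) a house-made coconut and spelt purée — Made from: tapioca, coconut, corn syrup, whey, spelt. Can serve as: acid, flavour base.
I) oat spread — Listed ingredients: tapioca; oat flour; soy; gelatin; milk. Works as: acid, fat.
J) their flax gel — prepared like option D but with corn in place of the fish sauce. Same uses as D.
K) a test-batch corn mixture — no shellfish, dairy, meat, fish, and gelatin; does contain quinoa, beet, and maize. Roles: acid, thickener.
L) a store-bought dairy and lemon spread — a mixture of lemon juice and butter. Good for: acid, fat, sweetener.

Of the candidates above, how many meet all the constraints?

A: has pork, so not vegetarian — reject
B: has maize, so not corn-free — out
C: has milk powder, so not dairy-free — reject
D: has fish sauce, so not vegetarian — out
E: not usable as an acid; has corn, so not corn-free — no
F: has cream, so not dairy-free — no
G: has shrimp, so not vegetarian; has corn syrup, so not corn-free (and 1 more) — out
H: has corn syrup, so not corn-free; has whey, so not dairy-free — no
I: has gelatin, so not vegetarian; has milk, so not dairy-free — no
J: has corn, so not corn-free — no
K: has maize, so not corn-free — reject
L: has butter, so not dairy-free — reject

0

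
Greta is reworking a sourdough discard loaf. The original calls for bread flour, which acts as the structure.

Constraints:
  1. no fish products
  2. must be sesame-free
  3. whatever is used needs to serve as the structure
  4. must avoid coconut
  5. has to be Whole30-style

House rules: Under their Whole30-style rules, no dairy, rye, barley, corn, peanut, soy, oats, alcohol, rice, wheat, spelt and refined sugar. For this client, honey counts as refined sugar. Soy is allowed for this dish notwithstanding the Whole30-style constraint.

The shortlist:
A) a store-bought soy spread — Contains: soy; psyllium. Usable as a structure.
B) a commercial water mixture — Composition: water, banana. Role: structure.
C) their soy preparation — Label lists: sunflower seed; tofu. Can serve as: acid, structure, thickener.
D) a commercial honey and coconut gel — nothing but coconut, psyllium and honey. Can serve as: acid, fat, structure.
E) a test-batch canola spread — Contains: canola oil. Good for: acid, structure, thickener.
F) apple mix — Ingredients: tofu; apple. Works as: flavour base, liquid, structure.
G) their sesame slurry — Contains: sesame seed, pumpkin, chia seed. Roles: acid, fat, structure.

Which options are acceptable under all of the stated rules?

A: soy is permitted under the Whole30-style carve-out; nothing else excluded — valid
B: all constraints satisfied — OK
C: soy is permitted under the Whole30-style carve-out; nothing else excluded — valid
D: has honey, so not Whole30-style; has coconut, so not coconut-free — out
E: nothing on the exclusion list — OK
F: soy is permitted under the Whole30-style carve-out; nothing else excluded — valid
G: has sesame seed, so not sesame-free — out

A, B, C, E, F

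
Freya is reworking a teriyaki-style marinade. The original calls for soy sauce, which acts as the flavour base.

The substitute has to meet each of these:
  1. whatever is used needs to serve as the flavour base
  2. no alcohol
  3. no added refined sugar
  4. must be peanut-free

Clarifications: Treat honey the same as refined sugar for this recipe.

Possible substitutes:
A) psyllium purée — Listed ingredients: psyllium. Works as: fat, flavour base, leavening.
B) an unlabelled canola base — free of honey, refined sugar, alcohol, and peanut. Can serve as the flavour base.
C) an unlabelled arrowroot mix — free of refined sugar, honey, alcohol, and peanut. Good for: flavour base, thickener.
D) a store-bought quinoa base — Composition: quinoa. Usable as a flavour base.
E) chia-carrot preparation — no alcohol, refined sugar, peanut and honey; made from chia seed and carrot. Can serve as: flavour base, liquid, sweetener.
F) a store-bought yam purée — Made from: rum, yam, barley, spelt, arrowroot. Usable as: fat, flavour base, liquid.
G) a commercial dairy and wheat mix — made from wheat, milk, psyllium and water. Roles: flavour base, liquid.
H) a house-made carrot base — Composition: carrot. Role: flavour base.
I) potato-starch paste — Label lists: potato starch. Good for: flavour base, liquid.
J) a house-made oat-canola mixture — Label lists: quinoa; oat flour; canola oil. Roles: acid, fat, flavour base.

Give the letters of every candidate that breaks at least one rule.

F

A: only psyllium; none excluded — keep
B: no peanut, no alcohol — OK
C: no peanut, no alcohol — OK
D: works as a flavour base, no-added-sugar, no peanut — valid
E: all constraints satisfied — valid
F: has rum, so not alcohol-free — no
G: milk and wheat etc. — none of it excluded — OK
H: only carrot; none excluded — valid
I: works as a flavour base, no peanut, no alcohol — keep
J: all constraints satisfied — keep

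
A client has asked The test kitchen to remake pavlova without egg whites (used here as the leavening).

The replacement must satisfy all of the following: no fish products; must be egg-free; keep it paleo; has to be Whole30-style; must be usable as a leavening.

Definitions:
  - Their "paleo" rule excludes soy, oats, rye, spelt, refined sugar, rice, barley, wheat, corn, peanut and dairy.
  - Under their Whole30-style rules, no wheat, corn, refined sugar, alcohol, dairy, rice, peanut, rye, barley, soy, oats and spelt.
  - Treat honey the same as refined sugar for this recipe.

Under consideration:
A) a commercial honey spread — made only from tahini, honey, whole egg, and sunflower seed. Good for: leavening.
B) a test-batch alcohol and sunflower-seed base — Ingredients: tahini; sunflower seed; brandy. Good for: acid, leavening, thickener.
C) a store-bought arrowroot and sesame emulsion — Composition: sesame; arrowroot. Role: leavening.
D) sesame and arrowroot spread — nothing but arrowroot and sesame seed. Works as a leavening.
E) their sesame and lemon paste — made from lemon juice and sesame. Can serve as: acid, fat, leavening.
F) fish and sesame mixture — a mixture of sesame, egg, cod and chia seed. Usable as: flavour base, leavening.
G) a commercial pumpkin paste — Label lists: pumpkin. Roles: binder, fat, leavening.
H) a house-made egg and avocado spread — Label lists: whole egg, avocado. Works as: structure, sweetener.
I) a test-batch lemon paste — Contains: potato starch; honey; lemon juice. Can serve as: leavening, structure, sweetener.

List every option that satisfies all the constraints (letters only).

A: has honey, so not paleo; has honey, so not Whole30-style (and 1 more) — out
B: has brandy, so not Whole30-style — reject
C: works as a leavening, no fish, no egg — keep
D: Whole30-style, no egg — valid
E: works as a leavening, paleo, no egg — OK
F: has cod, so not fish-free; has egg, so not egg-free — no
G: every rule checks out — valid
H: not usable as a leavening; has whole egg, so not egg-free — reject
I: has honey, so not paleo; has honey, so not Whole30-style — no

C, D, E, G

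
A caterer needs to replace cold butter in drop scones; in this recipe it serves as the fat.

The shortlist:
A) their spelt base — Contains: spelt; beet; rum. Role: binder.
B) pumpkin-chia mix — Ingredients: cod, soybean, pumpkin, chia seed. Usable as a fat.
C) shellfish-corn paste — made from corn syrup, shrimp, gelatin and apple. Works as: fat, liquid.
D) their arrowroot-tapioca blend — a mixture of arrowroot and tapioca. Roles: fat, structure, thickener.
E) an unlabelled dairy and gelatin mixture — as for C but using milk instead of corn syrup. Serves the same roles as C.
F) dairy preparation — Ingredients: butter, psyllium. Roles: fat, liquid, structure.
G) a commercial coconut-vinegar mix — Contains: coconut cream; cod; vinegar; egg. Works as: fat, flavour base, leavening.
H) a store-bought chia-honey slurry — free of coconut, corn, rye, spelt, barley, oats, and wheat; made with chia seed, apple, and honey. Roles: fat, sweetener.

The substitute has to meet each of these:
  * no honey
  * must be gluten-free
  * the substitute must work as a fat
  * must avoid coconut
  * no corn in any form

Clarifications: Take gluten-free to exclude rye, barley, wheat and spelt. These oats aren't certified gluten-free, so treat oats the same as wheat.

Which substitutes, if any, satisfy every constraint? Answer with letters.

A: not usable as a fat; has spelt, so not gluten-free — out
B: nothing on the exclusion list — keep
C: has corn syrup, so not corn-free — no
D: gluten-free, no honey — keep
E: works as a fat, gluten-free, no corn — keep
F: works as a fat, no coconut, no honey — keep
G: has coconut cream, so not coconut-free — out
H: has honey, so not honey-free — no

B, D, E, F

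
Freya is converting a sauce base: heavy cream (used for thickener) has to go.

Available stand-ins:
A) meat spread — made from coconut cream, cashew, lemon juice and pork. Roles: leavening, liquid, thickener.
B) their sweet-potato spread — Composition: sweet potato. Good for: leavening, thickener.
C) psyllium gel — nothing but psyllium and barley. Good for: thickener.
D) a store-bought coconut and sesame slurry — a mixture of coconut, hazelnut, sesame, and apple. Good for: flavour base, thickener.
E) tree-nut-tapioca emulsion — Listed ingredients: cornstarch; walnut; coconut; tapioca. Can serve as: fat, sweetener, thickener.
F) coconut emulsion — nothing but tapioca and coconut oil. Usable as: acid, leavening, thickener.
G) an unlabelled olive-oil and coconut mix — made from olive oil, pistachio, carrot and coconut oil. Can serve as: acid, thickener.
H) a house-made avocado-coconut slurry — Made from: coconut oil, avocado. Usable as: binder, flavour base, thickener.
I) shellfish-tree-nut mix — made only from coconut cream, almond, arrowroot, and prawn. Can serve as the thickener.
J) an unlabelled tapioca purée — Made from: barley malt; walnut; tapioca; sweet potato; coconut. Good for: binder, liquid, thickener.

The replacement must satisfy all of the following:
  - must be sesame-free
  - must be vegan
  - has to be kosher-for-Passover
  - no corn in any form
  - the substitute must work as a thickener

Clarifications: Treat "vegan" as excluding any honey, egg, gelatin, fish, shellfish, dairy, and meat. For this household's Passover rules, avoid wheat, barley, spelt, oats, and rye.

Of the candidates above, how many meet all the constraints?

A: has pork, so not vegan — out
B: no sesame, no corn — OK
C: has barley, so not kosher-for-Passover — reject
D: has sesame, so not sesame-free — out
E: has cornstarch, so not corn-free — reject
F: works as a thickener, vegan, no sesame — OK
G: nothing on the exclusion list — keep
H: only coconut oil and avocado; none excluded — valid
I: has prawn, so not vegan — out
J: has barley malt, so not kosher-for-Passover — reject

4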